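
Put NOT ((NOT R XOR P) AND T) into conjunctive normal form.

(R OR P OR NOT T) AND (NOT P OR NOT R OR NOT T)

NOT ((NOT R XOR P) AND T)
⇔ NOT ((NOT R OR P) AND NOT (NOT R AND P) AND T)
⇔ NOT (NOT R OR P) OR NOT NOT (NOT R AND P) OR NOT T
⇔ (NOT NOT R AND NOT P) OR NOT NOT (NOT R AND P) OR NOT T
⇔ (R AND NOT P) OR NOT NOT (NOT R AND P) OR NOT T
⇔ (R AND NOT P) OR (NOT R AND P) OR NOT T
⇔ (R OR NOT R OR NOT T) AND (R OR P OR NOT T) AND (NOT P OR NOT R OR NOT T) AND (NOT P OR P OR NOT T)
⇔ (R OR P OR NOT T) AND (NOT P OR NOT R OR NOT T)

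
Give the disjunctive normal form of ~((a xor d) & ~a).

(~a & ~d) | a

~((a xor d) & ~a)
⇔ ~(((a & ~d) | (~a & d)) & ~a)   (expand xor)
⇔ ~((a & ~d) | (~a & d)) | ~~a   (De Morgan)
⇔ (~(a & ~d) & ~(~a & d)) | ~~a   (De Morgan)
⇔ ((~a | ~~d) & ~(~a & d)) | ~~a   (De Morgan)
⇔ ((~a | d) & ~(~a & d)) | ~~a   (double negation)
⇔ ((~a | d) & (~~a | ~d)) | ~~a   (De Morgan)
⇔ ((~a | d) & (a | ~d)) | ~~a   (double negation)
⇔ ((~a | d) & (a | ~d)) | a   (double negation)
⇔ (~a & a) | (~a & ~d) | (d & a) | (d & ~d) | a   (distribute & over |)
⇔ (~a & ~d) | a   (simplify)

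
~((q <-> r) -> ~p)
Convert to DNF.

(~q & ~r & p) | (r & q & p)

~((q <-> r) -> ~p)
≡ ~(~(q <-> r) | ~p)   [eliminate ->]
≡ ~(~((q -> r) & (r -> q)) | ~p)   [eliminate <->]
≡ ~(~((~q | r) & (r -> q)) | ~p)   [eliminate ->]
≡ ~(~((~q | r) & (~r | q)) | ~p)   [eliminate ->]
≡ ~~((~q | r) & (~r | q)) & ~~p   [De Morgan]
≡ (~q | r) & (~r | q) & ~~p   [double negation]
≡ (~q | r) & (~r | q) & p   [double negation]
≡ (~q & ~r & p) | (~q & q & p) | (r & ~r & p) | (r & q & p)   [distribute & over |]
≡ (~q & ~r & p) | (r & q & p)   [simplify]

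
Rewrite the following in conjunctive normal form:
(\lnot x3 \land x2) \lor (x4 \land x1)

(\lnot x3 \land x2) \lor (x4 \land x1)
⇔ (\lnot x3 \lor x4) \land (\lnot x3 \lor x1) \land (x2 \lor x4) \land (x2 \lor x1)   [distribute \lor over \land]

(\lnot x3 \lor x4) \land (\lnot x3 \lor x1) \land (x2 \lor x4) \land (x2 \lor x1)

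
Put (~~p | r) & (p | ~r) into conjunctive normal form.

(~~p | r) & (p | ~r)
⇔ (p | r) & (p | ~r)   [double negation]

(p | r) & (p | ~r)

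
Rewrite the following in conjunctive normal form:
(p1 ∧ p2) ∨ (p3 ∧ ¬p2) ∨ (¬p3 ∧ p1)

(p1 ∨ p3) ∧ (p1 ∨ ¬p2)

(p1 ∧ p2) ∨ (p3 ∧ ¬p2) ∨ (¬p3 ∧ p1)
≡ (p1 ∨ p3 ∨ ¬p3) ∧ (p1 ∨ p3 ∨ p1) ∧ (p1 ∨ ¬p2 ∨ ¬p3) ∧ (p1 ∨ ¬p2 ∨ p1) ∧ (p2 ∨ p3 ∨ ¬p3) ∧ (p2 ∨ p3 ∨ p1) ∧ (p2 ∨ ¬p2 ∨ ¬p3) ∧ (p2 ∨ ¬p2 ∨ p1)
≡ (p1 ∨ p3) ∧ (p1 ∨ ¬p2)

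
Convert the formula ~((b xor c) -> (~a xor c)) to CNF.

(b | c) & (~b | ~c) & (a | c) & (~c | ~a)

~((b xor c) -> (~a xor c))
= ~(~(b xor c) | (~a xor c))   (eliminate ->)
= ~(~((b | c) & ~(b & c)) | (~a xor c))   (expand xor)
= ~(~((b | c) & ~(b & c)) | ((~a | c) & ~(~a & c)))   (expand xor)
= ~~((b | c) & ~(b & c)) & ~((~a | c) & ~(~a & c))   (De Morgan)
= (b | c) & ~(b & c) & ~((~a | c) & ~(~a & c))   (double negation)
= (b | c) & (~b | ~c) & ~((~a | c) & ~(~a & c))   (De Morgan)
= (b | c) & (~b | ~c) & (~(~a | c) | ~~(~a & c))   (De Morgan)
= (b | c) & (~b | ~c) & ((~~a & ~c) | ~~(~a & c))   (De Morgan)
= (b | c) & (~b | ~c) & ((a & ~c) | ~~(~a & c))   (double negation)
= (b | c) & (~b | ~c) & ((a & ~c) | (~a & c))   (double negation)
= (b | c) & (~b | ~c) & (a | ~a) & (a | c) & (~c | ~a) & (~c | c)   (distribute | over &)
= (b | c) & (~b | ~c) & (a | c) & (~c | ~a)   (simplify)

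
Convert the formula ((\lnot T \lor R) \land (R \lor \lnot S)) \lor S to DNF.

((\lnot T \lor R) \land (R \lor \lnot S)) \lor S
= (\lnot T \land R) \lor (\lnot T \land \lnot S) \lor (R \land R) \lor (R \land \lnot S) \lor S
= (\lnot T \land \lnot S) \lor R \lor S

(\lnot T \land \lnot S) \lor R \lor S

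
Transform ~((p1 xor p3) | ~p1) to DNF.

~((p1 xor p3) | ~p1)
⇔ ~((p1 & ~p3) | (~p1 & p3) | ~p1)   [expand xor]
⇔ ~(p1 & ~p3) & ~(~p1 & p3) & ~~p1   [De Morgan]
⇔ (~p1 | ~~p3) & ~(~p1 & p3) & ~~p1   [De Morgan]
⇔ (~p1 | p3) & ~(~p1 & p3) & ~~p1   [double negation]
⇔ (~p1 | p3) & (~~p1 | ~p3) & ~~p1   [De Morgan]
⇔ (~p1 | p3) & (p1 | ~p3) & ~~p1   [double negation]
⇔ (~p1 | p3) & (p1 | ~p3) & p1   [double negation]
⇔ (~p1 & p1 & p1) | (~p1 & ~p3 & p1) | (p3 & p1 & p1) | (p3 & ~p3 & p1)   [distribute & over |]
⇔ p3 & p1   [simplify]

p3 & p1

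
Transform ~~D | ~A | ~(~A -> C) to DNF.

~~D | ~A | ~(~A -> C)
≡ ~~D | ~A | ~(~~A | C)   (eliminate ->)
≡ D | ~A | ~(~~A | C)   (double negation)
≡ D | ~A | (~~~A & ~C)   (De Morgan)
≡ D | ~A | (~A & ~C)   (double negation)
≡ D | ~A   (simplify)

D | ~A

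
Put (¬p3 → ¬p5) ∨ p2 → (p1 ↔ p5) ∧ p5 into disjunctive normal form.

¬p3 ∧ p5 ∧ ¬p2 ∨ p5 ∧ p1

(¬p3 → ¬p5) ∨ p2 → (p1 ↔ p5) ∧ p5
⇔ ¬((¬p3 → ¬p5) ∨ p2) ∨ (p1 ↔ p5) ∧ p5
⇔ ¬(¬¬p3 ∨ ¬p5 ∨ p2) ∨ (p1 ↔ p5) ∧ p5
⇔ ¬(¬¬p3 ∨ ¬p5 ∨ p2) ∨ (p1 → p5) ∧ (p5 → p1) ∧ p5
⇔ ¬(¬¬p3 ∨ ¬p5 ∨ p2) ∨ (¬p1 ∨ p5) ∧ (p5 → p1) ∧ p5
⇔ ¬(¬¬p3 ∨ ¬p5 ∨ p2) ∨ (¬p1 ∨ p5) ∧ (¬p5 ∨ p1) ∧ p5
⇔ ¬¬¬p3 ∧ ¬¬p5 ∧ ¬p2 ∨ (¬p1 ∨ p5) ∧ (¬p5 ∨ p1) ∧ p5
⇔ ¬p3 ∧ ¬¬p5 ∧ ¬p2 ∨ (¬p1 ∨ p5) ∧ (¬p5 ∨ p1) ∧ p5
⇔ ¬p3 ∧ p5 ∧ ¬p2 ∨ (¬p1 ∨ p5) ∧ (¬p5 ∨ p1) ∧ p5
⇔ ¬p3 ∧ p5 ∧ ¬p2 ∨ ¬p1 ∧ ¬p5 ∧ p5 ∨ ¬p1 ∧ p1 ∧ p5 ∨ p5 ∧ ¬p5 ∧ p5 ∨ p5 ∧ p1 ∧ p5
⇔ ¬p3 ∧ p5 ∧ ¬p2 ∨ p5 ∧ p1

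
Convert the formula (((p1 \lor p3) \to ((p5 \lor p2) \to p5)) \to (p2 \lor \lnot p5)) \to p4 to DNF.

(((p1 \lor p3) \to ((p5 \lor p2) \to p5)) \to (p2 \lor \lnot p5)) \to p4
≡ \lnot (((p1 \lor p3) \to ((p5 \lor p2) \to p5)) \to (p2 \lor \lnot p5)) \lor p4   [eliminate \to]
≡ \lnot (\lnot ((p1 \lor p3) \to ((p5 \lor p2) \to p5)) \lor p2 \lor \lnot p5) \lor p4   [eliminate \to]
≡ \lnot (\lnot (\lnot (p1 \lor p3) \lor ((p5 \lor p2) \to p5)) \lor p2 \lor \lnot p5) \lor p4   [eliminate \to]
≡ \lnot (\lnot (\lnot (p1 \lor p3) \lor \lnot (p5 \lor p2) \lor p5) \lor p2 \lor \lnot p5) \lor p4   [eliminate \to]
≡ (\lnot \lnot (\lnot (p1 \lor p3) \lor \lnot (p5 \lor p2) \lor p5) \land \lnot p2 \land \lnot \lnot p5) \lor p4   [De Morgan]
≡ ((\lnot (p1 \lor p3) \lor \lnot (p5 \lor p2) \lor p5) \land \lnot p2 \land \lnot \lnot p5) \lor p4   [double negation]
≡ (((\lnot p1 \land \lnot p3) \lor \lnot (p5 \lor p2) \lor p5) \land \lnot p2 \land \lnot \lnot p5) \lor p4   [De Morgan]
≡ (((\lnot p1 \land \lnot p3) \lor (\lnot p5 \land \lnot p2) \lor p5) \land \lnot p2 \land \lnot \lnot p5) \lor p4   [De Morgan]
≡ (((\lnot p1 \land \lnot p3) \lor (\lnot p5 \land \lnot p2) \lor p5) \land \lnot p2 \land p5) \lor p4   [double negation]
≡ (\lnot p1 \land \lnot p3 \land \lnot p2 \land p5) \lor (\lnot p5 \land \lnot p2 \land \lnot p2 \land p5) \lor (p5 \land \lnot p2 \land p5) \lor p4   [distribute \land over \lor]
≡ (p5 \land \lnot p2) \lor p4   [simplify]

(p5 \land \lnot p2) \lor p4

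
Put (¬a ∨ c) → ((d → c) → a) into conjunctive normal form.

(¬a ∨ c) → ((d → c) → a)
⇔ ¬(¬a ∨ c) ∨ ((d → c) → a)   [eliminate →]
⇔ ¬(¬a ∨ c) ∨ ¬(d → c) ∨ a   [eliminate →]
⇔ ¬(¬a ∨ c) ∨ ¬(¬d ∨ c) ∨ a   [eliminate →]
⇔ (¬¬a ∧ ¬c) ∨ ¬(¬d ∨ c) ∨ a   [De Morgan]
⇔ (a ∧ ¬c) ∨ ¬(¬d ∨ c) ∨ a   [double negation]
⇔ (a ∧ ¬c) ∨ (¬¬d ∧ ¬c) ∨ a   [De Morgan]
⇔ (a ∧ ¬c) ∨ (d ∧ ¬c) ∨ a   [double negation]
⇔ (a ∨ d ∨ a) ∧ (a ∨ ¬c ∨ a) ∧ (¬c ∨ d ∨ a) ∧ (¬c ∨ ¬c ∨ a)   [distribute ∨ over ∧]
⇔ (a ∨ d) ∧ (a ∨ ¬c)   [simplify]

(a ∨ d) ∧ (a ∨ ¬c)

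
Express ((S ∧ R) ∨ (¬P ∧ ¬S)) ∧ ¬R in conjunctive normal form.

((S ∧ R) ∨ (¬P ∧ ¬S)) ∧ ¬R
≡ (S ∨ ¬P) ∧ (S ∨ ¬S) ∧ (R ∨ ¬P) ∧ (R ∨ ¬S) ∧ ¬R   [distribute ∨ over ∧]
≡ (S ∨ ¬P) ∧ (R ∨ ¬P) ∧ (R ∨ ¬S) ∧ ¬R   [simplify]

(S ∨ ¬P) ∧ (R ∨ ¬P) ∧ (R ∨ ¬S) ∧ ¬R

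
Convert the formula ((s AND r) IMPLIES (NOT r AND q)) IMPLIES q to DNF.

(s AND r) OR q

((s AND r) IMPLIES (NOT r AND q)) IMPLIES q
= NOT ((s AND r) IMPLIES (NOT r AND q)) OR q   [eliminate IMPLIES]
= NOT (NOT (s AND r) OR (NOT r AND q)) OR q   [eliminate IMPLIES]
= (NOT NOT (s AND r) AND NOT (NOT r AND q)) OR q   [De Morgan]
= (s AND r AND NOT (NOT r AND q)) OR q   [double negation]
= (s AND r AND (NOT NOT r OR NOT q)) OR q   [De Morgan]
= (s AND r AND (r OR NOT q)) OR q   [double negation]
= (s AND r AND r) OR (s AND r AND NOT q) OR q   [distribute AND over OR]
= (s AND r) OR q   [simplify]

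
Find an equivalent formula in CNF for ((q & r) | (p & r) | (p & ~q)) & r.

((q & r) | (p & r) | (p & ~q)) & r
= (q | p | p) & (q | p | ~q) & (q | r | p) & (q | r | ~q) & (r | p | p) & (r | p | ~q) & (r | r | p) & (r | r | ~q) & r   [distribute | over &]
= (q | p) & r   [simplify]

(q | p) & r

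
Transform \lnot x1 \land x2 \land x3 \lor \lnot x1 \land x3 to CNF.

\lnot x1 \land x3

\lnot x1 \land x2 \land x3 \lor \lnot x1 \land x3
⇔ (\lnot x1 \lor \lnot x1) \land (\lnot x1 \lor x3) \land (x2 \lor \lnot x1) \land (x2 \lor x3) \land (x3 \lor \lnot x1) \land (x3 \lor x3)   — distribute \lor over \land
⇔ \lnot x1 \land x3   — simplify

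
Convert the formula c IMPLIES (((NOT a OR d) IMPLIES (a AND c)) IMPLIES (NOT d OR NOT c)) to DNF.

c IMPLIES (((NOT a OR d) IMPLIES (a AND c)) IMPLIES (NOT d OR NOT c))
≡ NOT c OR (((NOT a OR d) IMPLIES (a AND c)) IMPLIES (NOT d OR NOT c))   [eliminate IMPLIES]
≡ NOT c OR NOT ((NOT a OR d) IMPLIES (a AND c)) OR NOT d OR NOT c   [eliminate IMPLIES]
≡ NOT c OR NOT (NOT (NOT a OR d) OR (a AND c)) OR NOT d OR NOT c   [eliminate IMPLIES]
≡ NOT c OR (NOT NOT (NOT a OR d) AND NOT (a AND c)) OR NOT d OR NOT c   [De Morgan]
≡ NOT c OR ((NOT a OR d) AND NOT (a AND c)) OR NOT d OR NOT c   [double negation]
≡ NOT c OR ((NOT a OR d) AND (NOT a OR NOT c)) OR NOT d OR NOT c   [De Morgan]
≡ NOT c OR (NOT a AND NOT a) OR (NOT a AND NOT c) OR (d AND NOT a) OR (d AND NOT c) OR NOT d OR NOT c   [distribute AND over OR]
≡ NOT c OR NOT a OR NOT d   [simplify]

NOT c OR NOT a OR NOT d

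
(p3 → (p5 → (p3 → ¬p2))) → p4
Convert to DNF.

(p3 ∧ p5 ∧ p2) ∨ p4

(p3 → (p5 → (p3 → ¬p2))) → p4
⇔ ¬(p3 → (p5 → (p3 → ¬p2))) ∨ p4   [eliminate →]
⇔ ¬(¬p3 ∨ (p5 → (p3 → ¬p2))) ∨ p4   [eliminate →]
⇔ ¬(¬p3 ∨ ¬p5 ∨ (p3 → ¬p2)) ∨ p4   [eliminate →]
⇔ ¬(¬p3 ∨ ¬p5 ∨ ¬p3 ∨ ¬p2) ∨ p4   [eliminate →]
⇔ (¬¬p3 ∧ ¬¬p5 ∧ ¬¬p3 ∧ ¬¬p2) ∨ p4   [De Morgan]
⇔ (p3 ∧ ¬¬p5 ∧ ¬¬p3 ∧ ¬¬p2) ∨ p4   [double negation]
⇔ (p3 ∧ p5 ∧ ¬¬p3 ∧ ¬¬p2) ∨ p4   [double negation]
⇔ (p3 ∧ p5 ∧ p3 ∧ ¬¬p2) ∨ p4   [double negation]
⇔ (p3 ∧ p5 ∧ p3 ∧ p2) ∨ p4   [double negation]
⇔ (p3 ∧ p5 ∧ p2) ∨ p4   [simplify]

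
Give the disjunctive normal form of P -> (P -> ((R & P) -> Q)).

P -> (P -> ((R & P) -> Q))
≡ ~P | (P -> ((R & P) -> Q))
≡ ~P | ~P | ((R & P) -> Q)
≡ ~P | ~P | ~(R & P) | Q
≡ ~P | ~P | ~R | ~P | Q
≡ ~P | ~R | Q

~P | ~R | Q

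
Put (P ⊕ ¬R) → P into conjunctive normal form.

(P ⊕ ¬R) → P
≡ ¬(P ⊕ ¬R) ∨ P   [eliminate →]
≡ ¬((P ∨ ¬R) ∧ ¬(P ∧ ¬R)) ∨ P   [expand ⊕]
≡ ¬(P ∨ ¬R) ∨ ¬¬(P ∧ ¬R) ∨ P   [De Morgan]
≡ (¬P ∧ ¬¬R) ∨ ¬¬(P ∧ ¬R) ∨ P   [De Morgan]
≡ (¬P ∧ R) ∨ ¬¬(P ∧ ¬R) ∨ P   [double negation]
≡ (¬P ∧ R) ∨ (P ∧ ¬R) ∨ P   [double negation]
≡ (¬P ∨ P ∨ P) ∧ (¬P ∨ ¬R ∨ P) ∧ (R ∨ P ∨ P) ∧ (R ∨ ¬R ∨ P)   [distribute ∨ over ∧]
≡ R ∨ P   [simplify]

R ∨ P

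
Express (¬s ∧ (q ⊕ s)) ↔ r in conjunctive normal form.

(s ∨ ¬q ∨ r) ∧ (¬r ∨ ¬s) ∧ (¬r ∨ q ∨ s)

(¬s ∧ (q ⊕ s)) ↔ r
≡ ((¬s ∧ (q ⊕ s)) → r) ∧ (r → (¬s ∧ (q ⊕ s)))
≡ (¬(¬s ∧ (q ⊕ s)) ∨ r) ∧ (r → (¬s ∧ (q ⊕ s)))
≡ (¬(¬s ∧ (q ∨ s) ∧ ¬(q ∧ s)) ∨ r) ∧ (r → (¬s ∧ (q ⊕ s)))
≡ (¬(¬s ∧ (q ∨ s) ∧ ¬(q ∧ s)) ∨ r) ∧ (¬r ∨ (¬s ∧ (q ⊕ s)))
≡ (¬(¬s ∧ (q ∨ s) ∧ ¬(q ∧ s)) ∨ r) ∧ (¬r ∨ (¬s ∧ (q ∨ s) ∧ ¬(q ∧ s)))
≡ (¬¬s ∨ ¬(q ∨ s) ∨ ¬¬(q ∧ s) ∨ r) ∧ (¬r ∨ (¬s ∧ (q ∨ s) ∧ ¬(q ∧ s)))
≡ (s ∨ ¬(q ∨ s) ∨ ¬¬(q ∧ s) ∨ r) ∧ (¬r ∨ (¬s ∧ (q ∨ s) ∧ ¬(q ∧ s)))
≡ (s ∨ (¬q ∧ ¬s) ∨ ¬¬(q ∧ s) ∨ r) ∧ (¬r ∨ (¬s ∧ (q ∨ s) ∧ ¬(q ∧ s)))
≡ (s ∨ (¬q ∧ ¬s) ∨ (q ∧ s) ∨ r) ∧ (¬r ∨ (¬s ∧ (q ∨ s) ∧ ¬(q ∧ s)))
≡ (s ∨ (¬q ∧ ¬s) ∨ (q ∧ s) ∨ r) ∧ (¬r ∨ (¬s ∧ (q ∨ s) ∧ (¬q ∨ ¬s)))
≡ (s ∨ ¬q ∨ q ∨ r) ∧ (s ∨ ¬q ∨ s ∨ r) ∧ (s ∨ ¬s ∨ q ∨ r) ∧ (s ∨ ¬s ∨ s ∨ r) ∧ (¬r ∨ ¬s) ∧ (¬r ∨ q ∨ s) ∧ (¬r ∨ ¬q ∨ ¬s)
≡ (s ∨ ¬q ∨ r) ∧ (¬r ∨ ¬s) ∧ (¬r ∨ q ∨ s)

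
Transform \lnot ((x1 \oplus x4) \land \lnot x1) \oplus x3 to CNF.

(\lnot x4 \lor x1 \lor x3) \land (x1 \lor x4 \lor \lnot x3) \land (\lnot x1 \lor \lnot x3)

\lnot ((x1 \oplus x4) \land \lnot x1) \oplus x3
⇔ (\lnot ((x1 \oplus x4) \land \lnot x1) \lor x3) \land \lnot (\lnot ((x1 \oplus x4) \land \lnot x1) \land x3)   — expand \oplus
⇔ (\lnot ((x1 \lor x4) \land \lnot (x1 \land x4) \land \lnot x1) \lor x3) \land \lnot (\lnot ((x1 \oplus x4) \land \lnot x1) \land x3)   — expand \oplus
⇔ (\lnot ((x1 \lor x4) \land \lnot (x1 \land x4) \land \lnot x1) \lor x3) \land \lnot (\lnot ((x1 \lor x4) \land \lnot (x1 \land x4) \land \lnot x1) \land x3)   — expand \oplus
⇔ (\lnot (x1 \lor x4) \lor \lnot \lnot (x1 \land x4) \lor \lnot \lnot x1 \lor x3) \land \lnot (\lnot ((x1 \lor x4) \land \lnot (x1 \land x4) \land \lnot x1) \land x3)   — De Morgan
⇔ ((\lnot x1 \land \lnot x4) \lor \lnot \lnot (x1 \land x4) \lor \lnot \lnot x1 \lor x3) \land \lnot (\lnot ((x1 \lor x4) \land \lnot (x1 \land x4) \land \lnot x1) \land x3)   — De Morgan
⇔ ((\lnot x1 \land \lnot x4) \lor (x1 \land x4) \lor \lnot \lnot x1 \lor x3) \land \lnot (\lnot ((x1 \lor x4) \land \lnot (x1 \land x4) \land \lnot x1) \land x3)   — double negation
⇔ ((\lnot x1 \land \lnot x4) \lor (x1 \land x4) \lor x1 \lor x3) \land \lnot (\lnot ((x1 \lor x4) \land \lnot (x1 \land x4) \land \lnot x1) \land x3)   — double negation
⇔ ((\lnot x1 \land \lnot x4) \lor (x1 \land x4) \lor x1 \lor x3) \land (\lnot \lnot ((x1 \lor x4) \land \lnot (x1 \land x4) \land \lnot x1) \lor \lnot x3)   — De Morgan
⇔ ((\lnot x1 \land \lnot x4) \lor (x1 \land x4) \lor x1 \lor x3) \land (((x1 \lor x4) \land \lnot (x1 \land x4) \land \lnot x1) \lor \lnot x3)   — double negation
⇔ ((\lnot x1 \land \lnot x4) \lor (x1 \land x4) \lor x1 \lor x3) \land (((x1 \lor x4) \land (\lnot x1 \lor \lnot x4) \land \lnot x1) \lor \lnot x3)   — De Morgan
⇔ (\lnot x1 \lor x1 \lor x1 \lor x3) \land (\lnot x1 \lor x4 \lor x1 \lor x3) \land (\lnot x4 \lor x1 \lor x1 \lor x3) \land (\lnot x4 \lor x4 \lor x1 \lor x3) \land (x1 \lor x4 \lor \lnot x3) \land (\lnot x1 \lor \lnot x4 \lor \lnot x3) \land (\lnot x1 \lor \lnot x3)   — distribute \lor over \land
⇔ (\lnot x4 \lor x1 \lor x3) \land (x1 \lor x4 \lor \lnot x3) \land (\lnot x1 \lor \lnot x3)   — simplify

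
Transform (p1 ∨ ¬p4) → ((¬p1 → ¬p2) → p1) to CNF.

p4 ∨ p2 ∨ p1

(p1 ∨ ¬p4) → ((¬p1 → ¬p2) → p1)
≡ ¬(p1 ∨ ¬p4) ∨ ((¬p1 → ¬p2) → p1)   (eliminate →)
≡ ¬(p1 ∨ ¬p4) ∨ ¬(¬p1 → ¬p2) ∨ p1   (eliminate →)
≡ ¬(p1 ∨ ¬p4) ∨ ¬(¬¬p1 ∨ ¬p2) ∨ p1   (eliminate →)
≡ (¬p1 ∧ ¬¬p4) ∨ ¬(¬¬p1 ∨ ¬p2) ∨ p1   (De Morgan)
≡ (¬p1 ∧ p4) ∨ ¬(¬¬p1 ∨ ¬p2) ∨ p1   (double negation)
≡ (¬p1 ∧ p4) ∨ (¬¬¬p1 ∧ ¬¬p2) ∨ p1   (De Morgan)
≡ (¬p1 ∧ p4) ∨ (¬p1 ∧ ¬¬p2) ∨ p1   (double negation)
≡ (¬p1 ∧ p4) ∨ (¬p1 ∧ p2) ∨ p1   (double negation)
≡ (¬p1 ∨ ¬p1 ∨ p1) ∧ (¬p1 ∨ p2 ∨ p1) ∧ (p4 ∨ ¬p1 ∨ p1) ∧ (p4 ∨ p2 ∨ p1)   (distribute ∨ over ∧)
≡ p4 ∨ p2 ∨ p1   (simplify)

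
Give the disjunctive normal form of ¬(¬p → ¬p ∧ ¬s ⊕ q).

¬(¬p → ¬p ∧ ¬s ⊕ q)
≡ ¬(¬¬p ∨ (¬p ∧ ¬s ⊕ q))   [eliminate →]
≡ ¬(¬¬p ∨ ¬p ∧ ¬s ∧ ¬q ∨ ¬(¬p ∧ ¬s) ∧ q)   [expand ⊕]
≡ ¬¬¬p ∧ ¬(¬p ∧ ¬s ∧ ¬q) ∧ ¬(¬(¬p ∧ ¬s) ∧ q)   [De Morgan]
≡ ¬p ∧ ¬(¬p ∧ ¬s ∧ ¬q) ∧ ¬(¬(¬p ∧ ¬s) ∧ q)   [double negation]
≡ ¬p ∧ (¬¬p ∨ ¬¬s ∨ ¬¬q) ∧ ¬(¬(¬p ∧ ¬s) ∧ q)   [De Morgan]
≡ ¬p ∧ (p ∨ ¬¬s ∨ ¬¬q) ∧ ¬(¬(¬p ∧ ¬s) ∧ q)   [double negation]
≡ ¬p ∧ (p ∨ s ∨ ¬¬q) ∧ ¬(¬(¬p ∧ ¬s) ∧ q)   [double negation]
≡ ¬p ∧ (p ∨ s ∨ q) ∧ ¬(¬(¬p ∧ ¬s) ∧ q)   [double negation]
≡ ¬p ∧ (p ∨ s ∨ q) ∧ (¬¬(¬p ∧ ¬s) ∨ ¬q)   [De Morgan]
≡ ¬p ∧ (p ∨ s ∨ q) ∧ (¬p ∧ ¬s ∨ ¬q)   [double negation]
≡ ¬p ∧ p ∧ ¬p ∧ ¬s ∨ ¬p ∧ p ∧ ¬q ∨ ¬p ∧ s ∧ ¬p ∧ ¬s ∨ ¬p ∧ s ∧ ¬q ∨ ¬p ∧ q ∧ ¬p ∧ ¬s ∨ ¬p ∧ q ∧ ¬q   [distribute ∧ over ∨]
≡ ¬p ∧ s ∧ ¬q ∨ ¬p ∧ q ∧ ¬s   [simplify]

¬p ∧ s ∧ ¬q ∨ ¬p ∧ q ∧ ¬s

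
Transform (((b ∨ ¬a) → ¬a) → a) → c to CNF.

(((b ∨ ¬a) → ¬a) → a) → c
= ¬(((b ∨ ¬a) → ¬a) → a) ∨ c   [eliminate →]
= ¬(¬((b ∨ ¬a) → ¬a) ∨ a) ∨ c   [eliminate →]
= ¬(¬(¬(b ∨ ¬a) ∨ ¬a) ∨ a) ∨ c   [eliminate →]
= (¬¬(¬(b ∨ ¬a) ∨ ¬a) ∧ ¬a) ∨ c   [De Morgan]
= ((¬(b ∨ ¬a) ∨ ¬a) ∧ ¬a) ∨ c   [double negation]
= (((¬b ∧ ¬¬a) ∨ ¬a) ∧ ¬a) ∨ c   [De Morgan]
= (((¬b ∧ a) ∨ ¬a) ∧ ¬a) ∨ c   [double negation]
= (¬b ∨ ¬a ∨ c) ∧ (a ∨ ¬a ∨ c) ∧ (¬a ∨ c)   [distribute ∨ over ∧]
= ¬a ∨ c   [simplify]

¬a ∨ c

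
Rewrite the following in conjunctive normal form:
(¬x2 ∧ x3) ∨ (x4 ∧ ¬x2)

¬x2 ∧ (x3 ∨ x4)

(¬x2 ∧ x3) ∨ (x4 ∧ ¬x2)
≡ (¬x2 ∨ x4) ∧ (¬x2 ∨ ¬x2) ∧ (x3 ∨ x4) ∧ (x3 ∨ ¬x2)   — distribute ∨ over ∧
≡ ¬x2 ∧ (x3 ∨ x4)   — simplify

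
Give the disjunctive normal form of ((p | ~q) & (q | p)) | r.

p | r

((p | ~q) & (q | p)) | r
≡ (p & q) | (p & p) | (~q & q) | (~q & p) | r   [distribute & over |]
≡ p | r   [simplify]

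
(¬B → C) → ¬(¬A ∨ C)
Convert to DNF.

¬B ∧ ¬C ∨ A ∧ ¬C

(¬B → C) → ¬(¬A ∨ C)
⇔ ¬(¬B → C) ∨ ¬(¬A ∨ C)   — eliminate →
⇔ ¬(¬¬B ∨ C) ∨ ¬(¬A ∨ C)   — eliminate →
⇔ ¬¬¬B ∧ ¬C ∨ ¬(¬A ∨ C)   — De Morgan
⇔ ¬B ∧ ¬C ∨ ¬(¬A ∨ C)   — double negation
⇔ ¬B ∧ ¬C ∨ ¬¬A ∧ ¬C   — De Morgan
⇔ ¬B ∧ ¬C ∨ A ∧ ¬C   — double negation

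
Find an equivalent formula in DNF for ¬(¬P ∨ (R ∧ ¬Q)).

¬(¬P ∨ (R ∧ ¬Q))
⇔ ¬¬P ∧ ¬(R ∧ ¬Q)   (De Morgan)
⇔ P ∧ ¬(R ∧ ¬Q)   (double negation)
⇔ P ∧ (¬R ∨ ¬¬Q)   (De Morgan)
⇔ P ∧ (¬R ∨ Q)   (double negation)
⇔ (P ∧ ¬R) ∨ (P ∧ Q)   (distribute ∧ over ∨)

(P ∧ ¬R) ∨ (P ∧ Q)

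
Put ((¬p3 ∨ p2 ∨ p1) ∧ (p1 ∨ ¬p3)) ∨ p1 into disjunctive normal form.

((¬p3 ∨ p2 ∨ p1) ∧ (p1 ∨ ¬p3)) ∨ p1
≡ (¬p3 ∧ p1) ∨ (¬p3 ∧ ¬p3) ∨ (p2 ∧ p1) ∨ (p2 ∧ ¬p3) ∨ (p1 ∧ p1) ∨ (p1 ∧ ¬p3) ∨ p1   [distribute ∧ over ∨]
≡ ¬p3 ∨ p1   [simplify]

¬p3 ∨ p1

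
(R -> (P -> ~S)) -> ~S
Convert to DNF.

(R -> (P -> ~S)) -> ~S
≡ ~(R -> (P -> ~S)) | ~S
≡ ~(~R | (P -> ~S)) | ~S
≡ ~(~R | ~P | ~S) | ~S
≡ (~~R & ~~P & ~~S) | ~S
≡ (R & ~~P & ~~S) | ~S
≡ (R & P & ~~S) | ~S
≡ (R & P & S) | ~S

(R & P & S) | ~S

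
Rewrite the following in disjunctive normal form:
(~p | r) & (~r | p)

(~p | r) & (~r | p)
≡ (~p & ~r) | (~p & p) | (r & ~r) | (r & p)   [distribute & over |]
≡ (~p & ~r) | (r & p)   [simplify]

(~p & ~r) | (r & p)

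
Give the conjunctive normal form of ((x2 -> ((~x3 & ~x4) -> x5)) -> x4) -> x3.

(~x2 | x3 | x4 | x5) & (~x4 | x3)

((x2 -> ((~x3 & ~x4) -> x5)) -> x4) -> x3
≡ ~((x2 -> ((~x3 & ~x4) -> x5)) -> x4) | x3   (eliminate ->)
≡ ~(~(x2 -> ((~x3 & ~x4) -> x5)) | x4) | x3   (eliminate ->)
≡ ~(~(~x2 | ((~x3 & ~x4) -> x5)) | x4) | x3   (eliminate ->)
≡ ~(~(~x2 | ~(~x3 & ~x4) | x5) | x4) | x3   (eliminate ->)
≡ (~~(~x2 | ~(~x3 & ~x4) | x5) & ~x4) | x3   (De Morgan)
≡ ((~x2 | ~(~x3 & ~x4) | x5) & ~x4) | x3   (double negation)
≡ ((~x2 | ~~x3 | ~~x4 | x5) & ~x4) | x3   (De Morgan)
≡ ((~x2 | x3 | ~~x4 | x5) & ~x4) | x3   (double negation)
≡ ((~x2 | x3 | x4 | x5) & ~x4) | x3   (double negation)
≡ (~x2 | x3 | x4 | x5 | x3) & (~x4 | x3)   (distribute | over &)
≡ (~x2 | x3 | x4 | x5) & (~x4 | x3)   (simplify)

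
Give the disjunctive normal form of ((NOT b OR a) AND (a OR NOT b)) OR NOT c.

((NOT b OR a) AND (a OR NOT b)) OR NOT c
⇔ (NOT b AND a) OR (NOT b AND NOT b) OR (a AND a) OR (a AND NOT b) OR NOT c   [distribute AND over OR]
⇔ NOT b OR a OR NOT c   [simplify]

NOT b OR a OR NOT c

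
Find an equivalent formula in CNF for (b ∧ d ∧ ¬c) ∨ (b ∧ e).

(b ∧ d ∧ ¬c) ∨ (b ∧ e)
= (b ∨ b) ∧ (b ∨ e) ∧ (d ∨ b) ∧ (d ∨ e) ∧ (¬c ∨ b) ∧ (¬c ∨ e)
= b ∧ (d ∨ e) ∧ (¬c ∨ e)

b ∧ (d ∨ e) ∧ (¬c ∨ e)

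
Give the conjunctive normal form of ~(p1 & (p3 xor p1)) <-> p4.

(p1 | p4) & (~p3 | ~p1 | p4) & (~p4 | ~p1 | p3)

~(p1 & (p3 xor p1)) <-> p4
= (~(p1 & (p3 xor p1)) -> p4) & (p4 -> ~(p1 & (p3 xor p1)))   — eliminate <->
= (~~(p1 & (p3 xor p1)) | p4) & (p4 -> ~(p1 & (p3 xor p1)))   — eliminate ->
= (~~(p1 & (p3 | p1) & ~(p3 & p1)) | p4) & (p4 -> ~(p1 & (p3 xor p1)))   — expand xor
= (~~(p1 & (p3 | p1) & ~(p3 & p1)) | p4) & (~p4 | ~(p1 & (p3 xor p1)))   — eliminate ->
= (~~(p1 & (p3 | p1) & ~(p3 & p1)) | p4) & (~p4 | ~(p1 & (p3 | p1) & ~(p3 & p1)))   — expand xor
= ((p1 & (p3 | p1) & ~(p3 & p1)) | p4) & (~p4 | ~(p1 & (p3 | p1) & ~(p3 & p1)))   — double negation
= ((p1 & (p3 | p1) & (~p3 | ~p1)) | p4) & (~p4 | ~(p1 & (p3 | p1) & ~(p3 & p1)))   — De Morgan
= ((p1 & (p3 | p1) & (~p3 | ~p1)) | p4) & (~p4 | ~p1 | ~(p3 | p1) | ~~(p3 & p1))   — De Morgan
= ((p1 & (p3 | p1) & (~p3 | ~p1)) | p4) & (~p4 | ~p1 | (~p3 & ~p1) | ~~(p3 & p1))   — De Morgan
= ((p1 & (p3 | p1) & (~p3 | ~p1)) | p4) & (~p4 | ~p1 | (~p3 & ~p1) | (p3 & p1))   — double negation
= (p1 | p4) & (p3 | p1 | p4) & (~p3 | ~p1 | p4) & (~p4 | ~p1 | ~p3 | p3) & (~p4 | ~p1 | ~p3 | p1) & (~p4 | ~p1 | ~p1 | p3) & (~p4 | ~p1 | ~p1 | p1)   — distribute | over &
= (p1 | p4) & (~p3 | ~p1 | p4) & (~p4 | ~p1 | p3)   — simplify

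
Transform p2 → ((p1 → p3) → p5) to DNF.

p2 → ((p1 → p3) → p5)
≡ ¬p2 ∨ ((p1 → p3) → p5)   [eliminate →]
≡ ¬p2 ∨ ¬(p1 → p3) ∨ p5   [eliminate →]
≡ ¬p2 ∨ ¬(¬p1 ∨ p3) ∨ p5   [eliminate →]
≡ ¬p2 ∨ (¬¬p1 ∧ ¬p3) ∨ p5   [De Morgan]
≡ ¬p2 ∨ (p1 ∧ ¬p3) ∨ p5   [double negation]

¬p2 ∨ (p1 ∧ ¬p3) ∨ p5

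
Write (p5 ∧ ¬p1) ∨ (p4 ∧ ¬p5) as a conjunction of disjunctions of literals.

(p5 ∧ ¬p1) ∨ (p4 ∧ ¬p5)
⇔ (p5 ∨ p4) ∧ (p5 ∨ ¬p5) ∧ (¬p1 ∨ p4) ∧ (¬p1 ∨ ¬p5)   — distribute ∨ over ∧
⇔ (p5 ∨ p4) ∧ (¬p1 ∨ p4) ∧ (¬p1 ∨ ¬p5)   — simplify

(p5 ∨ p4) ∧ (¬p1 ∨ p4) ∧ (¬p1 ∨ ¬p5)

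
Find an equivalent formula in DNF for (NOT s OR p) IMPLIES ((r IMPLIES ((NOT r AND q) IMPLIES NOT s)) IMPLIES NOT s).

(s AND NOT p) OR NOT s

(NOT s OR p) IMPLIES ((r IMPLIES ((NOT r AND q) IMPLIES NOT s)) IMPLIES NOT s)
= NOT (NOT s OR p) OR ((r IMPLIES ((NOT r AND q) IMPLIES NOT s)) IMPLIES NOT s)   [eliminate IMPLIES]
= NOT (NOT s OR p) OR NOT (r IMPLIES ((NOT r AND q) IMPLIES NOT s)) OR NOT s   [eliminate IMPLIES]
= NOT (NOT s OR p) OR NOT (NOT r OR ((NOT r AND q) IMPLIES NOT s)) OR NOT s   [eliminate IMPLIES]
= NOT (NOT s OR p) OR NOT (NOT r OR NOT (NOT r AND q) OR NOT s) OR NOT s   [eliminate IMPLIES]
= (NOT NOT s AND NOT p) OR NOT (NOT r OR NOT (NOT r AND q) OR NOT s) OR NOT s   [De Morgan]
= (s AND NOT p) OR NOT (NOT r OR NOT (NOT r AND q) OR NOT s) OR NOT s   [double negation]
= (s AND NOT p) OR (NOT NOT r AND NOT NOT (NOT r AND q) AND NOT NOT s) OR NOT s   [De Morgan]
= (s AND NOT p) OR (r AND NOT NOT (NOT r AND q) AND NOT NOT s) OR NOT s   [double negation]
= (s AND NOT p) OR (r AND NOT r AND q AND NOT NOT s) OR NOT s   [double negation]
= (s AND NOT p) OR (r AND NOT r AND q AND s) OR NOT s   [double negation]
= (s AND NOT p) OR NOT s   [simplify]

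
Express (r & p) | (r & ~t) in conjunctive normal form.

r & (p | ~t)

(r & p) | (r & ~t)
≡ (r | r) & (r | ~t) & (p | r) & (p | ~t)   [distribute | over &]
≡ r & (p | ~t)   [simplify]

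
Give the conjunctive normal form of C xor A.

C xor A
⇔ (C | A) & ~(C & A)   — expand xor
⇔ (C | A) & (~C | ~A)   — De Morgan

(C | A) & (~C | ~A)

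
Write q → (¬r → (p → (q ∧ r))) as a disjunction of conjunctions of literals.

¬q ∨ r ∨ ¬p

q → (¬r → (p → (q ∧ r)))
= ¬q ∨ (¬r → (p → (q ∧ r)))   (eliminate →)
= ¬q ∨ ¬¬r ∨ (p → (q ∧ r))   (eliminate →)
= ¬q ∨ ¬¬r ∨ ¬p ∨ (q ∧ r)   (eliminate →)
= ¬q ∨ r ∨ ¬p ∨ (q ∧ r)   (double negation)
= ¬q ∨ r ∨ ¬p   (simplify)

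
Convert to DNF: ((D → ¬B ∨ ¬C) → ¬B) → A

¬D ∧ B ∨ ¬C ∧ B ∨ A

((D → ¬B ∨ ¬C) → ¬B) → A
≡ ¬((D → ¬B ∨ ¬C) → ¬B) ∨ A
≡ ¬(¬(D → ¬B ∨ ¬C) ∨ ¬B) ∨ A
≡ ¬(¬(¬D ∨ ¬B ∨ ¬C) ∨ ¬B) ∨ A
≡ ¬¬(¬D ∨ ¬B ∨ ¬C) ∧ ¬¬B ∨ A
≡ (¬D ∨ ¬B ∨ ¬C) ∧ ¬¬B ∨ A
≡ (¬D ∨ ¬B ∨ ¬C) ∧ B ∨ A
≡ ¬D ∧ B ∨ ¬B ∧ B ∨ ¬C ∧ B ∨ A
≡ ¬D ∧ B ∨ ¬C ∧ B ∨ A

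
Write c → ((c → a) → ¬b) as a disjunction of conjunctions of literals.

¬c ∨ (c ∧ ¬a) ∨ ¬b

c → ((c → a) → ¬b)
≡ ¬c ∨ ((c → a) → ¬b)   [eliminate →]
≡ ¬c ∨ ¬(c → a) ∨ ¬b   [eliminate →]
≡ ¬c ∨ ¬(¬c ∨ a) ∨ ¬b   [eliminate →]
≡ ¬c ∨ (¬¬c ∧ ¬a) ∨ ¬b   [De Morgan]
≡ ¬c ∨ (c ∧ ¬a) ∨ ¬b   [double negation]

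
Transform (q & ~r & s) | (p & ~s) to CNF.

(q | p) & (q | ~s) & (~r | p) & (~r | ~s) & (s | p)

(q & ~r & s) | (p & ~s)
⇔ (q | p) & (q | ~s) & (~r | p) & (~r | ~s) & (s | p) & (s | ~s)   (distribute | over &)
⇔ (q | p) & (q | ~s) & (~r | p) & (~r | ~s) & (s | p)   (simplify)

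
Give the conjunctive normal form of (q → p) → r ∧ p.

(q ∨ r) ∧ (q ∨ p) ∧ (¬p ∨ r)

(q → p) → r ∧ p
≡ ¬(q → p) ∨ r ∧ p   [eliminate →]
≡ ¬(¬q ∨ p) ∨ r ∧ p   [eliminate →]
≡ ¬¬q ∧ ¬p ∨ r ∧ p   [De Morgan]
≡ q ∧ ¬p ∨ r ∧ p   [double negation]
≡ (q ∨ r) ∧ (q ∨ p) ∧ (¬p ∨ r) ∧ (¬p ∨ p)   [distribute ∨ over ∧]
≡ (q ∨ r) ∧ (q ∨ p) ∧ (¬p ∨ r)   [simplify]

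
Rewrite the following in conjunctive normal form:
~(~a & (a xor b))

~(~a & (a xor b))
⇔ ~(~a & (a | b) & ~(a & b))
⇔ ~~a | ~(a | b) | ~~(a & b)
⇔ a | ~(a | b) | ~~(a & b)
⇔ a | (~a & ~b) | ~~(a & b)
⇔ a | (~a & ~b) | (a & b)
⇔ (a | ~a | a) & (a | ~a | b) & (a | ~b | a) & (a | ~b | b)
⇔ a | ~b

a | ~b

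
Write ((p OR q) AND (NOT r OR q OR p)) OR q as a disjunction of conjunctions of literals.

((p OR q) AND (NOT r OR q OR p)) OR q
= (p AND NOT r) OR (p AND q) OR (p AND p) OR (q AND NOT r) OR (q AND q) OR (q AND p) OR q   [distribute AND over OR]
= p OR q   [simplify]

p OR q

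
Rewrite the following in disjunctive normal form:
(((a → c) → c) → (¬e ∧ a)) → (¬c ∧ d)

(a ∧ ¬c ∧ e) ∨ (c ∧ e) ∨ (c ∧ ¬a) ∨ (¬c ∧ d)

(((a → c) → c) → (¬e ∧ a)) → (¬c ∧ d)
≡ ¬(((a → c) → c) → (¬e ∧ a)) ∨ (¬c ∧ d)   [eliminate →]
≡ ¬(¬((a → c) → c) ∨ (¬e ∧ a)) ∨ (¬c ∧ d)   [eliminate →]
≡ ¬(¬(¬(a → c) ∨ c) ∨ (¬e ∧ a)) ∨ (¬c ∧ d)   [eliminate →]
≡ ¬(¬(¬(¬a ∨ c) ∨ c) ∨ (¬e ∧ a)) ∨ (¬c ∧ d)   [eliminate →]
≡ (¬¬(¬(¬a ∨ c) ∨ c) ∧ ¬(¬e ∧ a)) ∨ (¬c ∧ d)   [De Morgan]
≡ ((¬(¬a ∨ c) ∨ c) ∧ ¬(¬e ∧ a)) ∨ (¬c ∧ d)   [double negation]
≡ (((¬¬a ∧ ¬c) ∨ c) ∧ ¬(¬e ∧ a)) ∨ (¬c ∧ d)   [De Morgan]
≡ (((a ∧ ¬c) ∨ c) ∧ ¬(¬e ∧ a)) ∨ (¬c ∧ d)   [double negation]
≡ (((a ∧ ¬c) ∨ c) ∧ (¬¬e ∨ ¬a)) ∨ (¬c ∧ d)   [De Morgan]
≡ (((a ∧ ¬c) ∨ c) ∧ (e ∨ ¬a)) ∨ (¬c ∧ d)   [double negation]
≡ (a ∧ ¬c ∧ e) ∨ (a ∧ ¬c ∧ ¬a) ∨ (c ∧ e) ∨ (c ∧ ¬a) ∨ (¬c ∧ d)   [distribute ∧ over ∨]
≡ (a ∧ ¬c ∧ e) ∨ (c ∧ e) ∨ (c ∧ ¬a) ∨ (¬c ∧ d)   [simplify]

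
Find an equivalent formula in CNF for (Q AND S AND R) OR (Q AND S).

(Q AND S AND R) OR (Q AND S)
≡ (Q OR Q) AND (Q OR S) AND (S OR Q) AND (S OR S) AND (R OR Q) AND (R OR S)   [distribute OR over AND]
≡ Q AND S   [simplify]

Q AND S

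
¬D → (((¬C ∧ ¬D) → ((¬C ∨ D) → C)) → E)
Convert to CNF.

D ∨ ¬C ∨ E

¬D → (((¬C ∧ ¬D) → ((¬C ∨ D) → C)) → E)
= ¬¬D ∨ (((¬C ∧ ¬D) → ((¬C ∨ D) → C)) → E)   [eliminate →]
= ¬¬D ∨ ¬((¬C ∧ ¬D) → ((¬C ∨ D) → C)) ∨ E   [eliminate →]
= ¬¬D ∨ ¬(¬(¬C ∧ ¬D) ∨ ((¬C ∨ D) → C)) ∨ E   [eliminate →]
= ¬¬D ∨ ¬(¬(¬C ∧ ¬D) ∨ ¬(¬C ∨ D) ∨ C) ∨ E   [eliminate →]
= D ∨ ¬(¬(¬C ∧ ¬D) ∨ ¬(¬C ∨ D) ∨ C) ∨ E   [double negation]
= D ∨ (¬¬(¬C ∧ ¬D) ∧ ¬¬(¬C ∨ D) ∧ ¬C) ∨ E   [De Morgan]
= D ∨ (¬C ∧ ¬D ∧ ¬¬(¬C ∨ D) ∧ ¬C) ∨ E   [double negation]
= D ∨ (¬C ∧ ¬D ∧ (¬C ∨ D) ∧ ¬C) ∨ E   [double negation]
= (D ∨ ¬C ∨ E) ∧ (D ∨ ¬D ∨ E) ∧ (D ∨ ¬C ∨ D ∨ E) ∧ (D ∨ ¬C ∨ E)   [distribute ∨ over ∧]
= D ∨ ¬C ∨ E   [simplify]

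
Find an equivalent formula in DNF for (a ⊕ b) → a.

(a ⊕ b) → a
≡ ¬(a ⊕ b) ∨ a
≡ ¬((a ∧ ¬b) ∨ (¬a ∧ b)) ∨ a
≡ (¬(a ∧ ¬b) ∧ ¬(¬a ∧ b)) ∨ a
≡ ((¬a ∨ ¬¬b) ∧ ¬(¬a ∧ b)) ∨ a
≡ ((¬a ∨ b) ∧ ¬(¬a ∧ b)) ∨ a
≡ ((¬a ∨ b) ∧ (¬¬a ∨ ¬b)) ∨ a
≡ ((¬a ∨ b) ∧ (a ∨ ¬b)) ∨ a
≡ (¬a ∧ a) ∨ (¬a ∧ ¬b) ∨ (b ∧ a) ∨ (b ∧ ¬b) ∨ a
≡ (¬a ∧ ¬b) ∨ a

(¬a ∧ ¬b) ∨ a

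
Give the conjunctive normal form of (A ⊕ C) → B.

(A ⊕ C) → B
⇔ ¬(A ⊕ C) ∨ B   [eliminate →]
⇔ ¬((A ∨ C) ∧ ¬(A ∧ C)) ∨ B   [expand ⊕]
⇔ ¬(A ∨ C) ∨ ¬¬(A ∧ C) ∨ B   [De Morgan]
⇔ (¬A ∧ ¬C) ∨ ¬¬(A ∧ C) ∨ B   [De Morgan]
⇔ (¬A ∧ ¬C) ∨ (A ∧ C) ∨ B   [double negation]
⇔ (¬A ∨ A ∨ B) ∧ (¬A ∨ C ∨ B) ∧ (¬C ∨ A ∨ B) ∧ (¬C ∨ C ∨ B)   [distribute ∨ over ∧]
⇔ (¬A ∨ C ∨ B) ∧ (¬C ∨ A ∨ B)   [simplify]

(¬A ∨ C ∨ B) ∧ (¬C ∨ A ∨ B)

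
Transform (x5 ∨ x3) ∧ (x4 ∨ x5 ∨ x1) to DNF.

(x5 ∨ x3) ∧ (x4 ∨ x5 ∨ x1)
≡ x5 ∧ x4 ∨ x5 ∧ x5 ∨ x5 ∧ x1 ∨ x3 ∧ x4 ∨ x3 ∧ x5 ∨ x3 ∧ x1
≡ x5 ∨ x3 ∧ x4 ∨ x3 ∧ x1

x5 ∨ x3 ∧ x4 ∨ x3 ∧ x1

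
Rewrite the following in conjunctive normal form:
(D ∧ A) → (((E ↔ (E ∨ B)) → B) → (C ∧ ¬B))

(D ∧ A) → (((E ↔ (E ∨ B)) → B) → (C ∧ ¬B))
⇔ ¬(D ∧ A) ∨ (((E ↔ (E ∨ B)) → B) → (C ∧ ¬B))   [eliminate →]
⇔ ¬(D ∧ A) ∨ ¬((E ↔ (E ∨ B)) → B) ∨ (C ∧ ¬B)   [eliminate →]
⇔ ¬(D ∧ A) ∨ ¬(¬(E ↔ (E ∨ B)) ∨ B) ∨ (C ∧ ¬B)   [eliminate →]
⇔ ¬(D ∧ A) ∨ ¬(¬((E → (E ∨ B)) ∧ ((E ∨ B) → E)) ∨ B) ∨ (C ∧ ¬B)   [eliminate ↔]
⇔ ¬(D ∧ A) ∨ ¬(¬((¬E ∨ E ∨ B) ∧ ((E ∨ B) → E)) ∨ B) ∨ (C ∧ ¬B)   [eliminate →]
⇔ ¬(D ∧ A) ∨ ¬(¬((¬E ∨ E ∨ B) ∧ (¬(E ∨ B) ∨ E)) ∨ B) ∨ (C ∧ ¬B)   [eliminate →]
⇔ ¬D ∨ ¬A ∨ ¬(¬((¬E ∨ E ∨ B) ∧ (¬(E ∨ B) ∨ E)) ∨ B) ∨ (C ∧ ¬B)   [De Morgan]
⇔ ¬D ∨ ¬A ∨ (¬¬((¬E ∨ E ∨ B) ∧ (¬(E ∨ B) ∨ E)) ∧ ¬B) ∨ (C ∧ ¬B)   [De Morgan]
⇔ ¬D ∨ ¬A ∨ ((¬E ∨ E ∨ B) ∧ (¬(E ∨ B) ∨ E) ∧ ¬B) ∨ (C ∧ ¬B)   [double negation]
⇔ ¬D ∨ ¬A ∨ ((¬E ∨ E ∨ B) ∧ ((¬E ∧ ¬B) ∨ E) ∧ ¬B) ∨ (C ∧ ¬B)   [De Morgan]
⇔ (¬D ∨ ¬A ∨ ¬E ∨ E ∨ B ∨ C) ∧ (¬D ∨ ¬A ∨ ¬E ∨ E ∨ B ∨ ¬B) ∧ (¬D ∨ ¬A ∨ ¬E ∨ E ∨ C) ∧ (¬D ∨ ¬A ∨ ¬E ∨ E ∨ ¬B) ∧ (¬D ∨ ¬A ∨ ¬B ∨ E ∨ C) ∧ (¬D ∨ ¬A ∨ ¬B ∨ E ∨ ¬B) ∧ (¬D ∨ ¬A ∨ ¬B ∨ C) ∧ (¬D ∨ ¬A ∨ ¬B ∨ ¬B)   [distribute ∨ over ∧]
⇔ ¬D ∨ ¬A ∨ ¬B   [simplify]

¬D ∨ ¬A ∨ ¬B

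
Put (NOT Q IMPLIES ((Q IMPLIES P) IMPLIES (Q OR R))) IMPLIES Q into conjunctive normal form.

(NOT Q IMPLIES ((Q IMPLIES P) IMPLIES (Q OR R))) IMPLIES Q
⇔ NOT (NOT Q IMPLIES ((Q IMPLIES P) IMPLIES (Q OR R))) OR Q   [eliminate IMPLIES]
⇔ NOT (NOT NOT Q OR ((Q IMPLIES P) IMPLIES (Q OR R))) OR Q   [eliminate IMPLIES]
⇔ NOT (NOT NOT Q OR NOT (Q IMPLIES P) OR Q OR R) OR Q   [eliminate IMPLIES]
⇔ NOT (NOT NOT Q OR NOT (NOT Q OR P) OR Q OR R) OR Q   [eliminate IMPLIES]
⇔ (NOT NOT NOT Q AND NOT NOT (NOT Q OR P) AND NOT Q AND NOT R) OR Q   [De Morgan]
⇔ (NOT Q AND NOT NOT (NOT Q OR P) AND NOT Q AND NOT R) OR Q   [double negation]
⇔ (NOT Q AND (NOT Q OR P) AND NOT Q AND NOT R) OR Q   [double negation]
⇔ (NOT Q OR Q) AND (NOT Q OR P OR Q) AND (NOT Q OR Q) AND (NOT R OR Q)   [distribute OR over AND]
⇔ NOT R OR Q   [simplify]

NOT R OR Q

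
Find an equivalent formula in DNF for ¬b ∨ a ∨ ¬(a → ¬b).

¬b ∨ a ∨ ¬(a → ¬b)
≡ ¬b ∨ a ∨ ¬(¬a ∨ ¬b)   [eliminate →]
≡ ¬b ∨ a ∨ ¬¬a ∧ ¬¬b   [De Morgan]
≡ ¬b ∨ a ∨ a ∧ ¬¬b   [double negation]
≡ ¬b ∨ a ∨ a ∧ b   [double negation]
≡ ¬b ∨ a   [simplify]

¬b ∨ a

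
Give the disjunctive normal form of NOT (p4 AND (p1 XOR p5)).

NOT p4 OR (NOT p1 AND NOT p5) OR (p5 AND p1)

NOT (p4 AND (p1 XOR p5))
= NOT (p4 AND ((p1 AND NOT p5) OR (NOT p1 AND p5)))   — expand XOR
= NOT p4 OR NOT ((p1 AND NOT p5) OR (NOT p1 AND p5))   — De Morgan
= NOT p4 OR (NOT (p1 AND NOT p5) AND NOT (NOT p1 AND p5))   — De Morgan
= NOT p4 OR ((NOT p1 OR NOT NOT p5) AND NOT (NOT p1 AND p5))   — De Morgan
= NOT p4 OR ((NOT p1 OR p5) AND NOT (NOT p1 AND p5))   — double negation
= NOT p4 OR ((NOT p1 OR p5) AND (NOT NOT p1 OR NOT p5))   — De Morgan
= NOT p4 OR ((NOT p1 OR p5) AND (p1 OR NOT p5))   — double negation
= NOT p4 OR (NOT p1 AND p1) OR (NOT p1 AND NOT p5) OR (p5 AND p1) OR (p5 AND NOT p5)   — distribute AND over OR
= NOT p4 OR (NOT p1 AND NOT p5) OR (p5 AND p1)   — simplify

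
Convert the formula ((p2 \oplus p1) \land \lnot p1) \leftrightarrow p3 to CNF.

((p2 \oplus p1) \land \lnot p1) \leftrightarrow p3
= (((p2 \oplus p1) \land \lnot p1) \to p3) \land (p3 \to ((p2 \oplus p1) \land \lnot p1))
= (\lnot ((p2 \oplus p1) \land \lnot p1) \lor p3) \land (p3 \to ((p2 \oplus p1) \land \lnot p1))
= (\lnot ((p2 \lor p1) \land \lnot (p2 \land p1) \land \lnot p1) \lor p3) \land (p3 \to ((p2 \oplus p1) \land \lnot p1))
= (\lnot ((p2 \lor p1) \land \lnot (p2 \land p1) \land \lnot p1) \lor p3) \land (\lnot p3 \lor ((p2 \oplus p1) \land \lnot p1))
= (\lnot ((p2 \lor p1) \land \lnot (p2 \land p1) \land \lnot p1) \lor p3) \land (\lnot p3 \lor ((p2 \lor p1) \land \lnot (p2 \land p1) \land \lnot p1))
= (\lnot (p2 \lor p1) \lor \lnot \lnot (p2 \land p1) \lor \lnot \lnot p1 \lor p3) \land (\lnot p3 \lor ((p2 \lor p1) \land \lnot (p2 \land p1) \land \lnot p1))
= ((\lnot p2 \land \lnot p1) \lor \lnot \lnot (p2 \land p1) \lor \lnot \lnot p1 \lor p3) \land (\lnot p3 \lor ((p2 \lor p1) \land \lnot (p2 \land p1) \land \lnot p1))
= ((\lnot p2 \land \lnot p1) \lor (p2 \land p1) \lor \lnot \lnot p1 \lor p3) \land (\lnot p3 \lor ((p2 \lor p1) \land \lnot (p2 \land p1) \land \lnot p1))
= ((\lnot p2 \land \lnot p1) \lor (p2 \land p1) \lor p1 \lor p3) \land (\lnot p3 \lor ((p2 \lor p1) \land \lnot (p2 \land p1) \land \lnot p1))
= ((\lnot p2 \land \lnot p1) \lor (p2 \land p1) \lor p1 \lor p3) \land (\lnot p3 \lor ((p2 \lor p1) \land (\lnot p2 \lor \lnot p1) \land \lnot p1))
= (\lnot p2 \lor p2 \lor p1 \lor p3) \land (\lnot p2 \lor p1 \lor p1 \lor p3) \land (\lnot p1 \lor p2 \lor p1 \lor p3) \land (\lnot p1 \lor p1 \lor p1 \lor p3) \land (\lnot p3 \lor p2 \lor p1) \land (\lnot p3 \lor \lnot p2 \lor \lnot p1) \land (\lnot p3 \lor \lnot p1)
= (\lnot p2 \lor p1 \lor p3) \land (\lnot p3 \lor p2 \lor p1) \land (\lnot p3 \lor \lnot p1)

(\lnot p2 \lor p1 \lor p3) \land (\lnot p3 \lor p2 \lor p1) \land (\lnot p3 \lor \lnot p1)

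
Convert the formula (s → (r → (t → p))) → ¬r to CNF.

(s → (r → (t → p))) → ¬r
⇔ ¬(s → (r → (t → p))) ∨ ¬r   [eliminate →]
⇔ ¬(¬s ∨ (r → (t → p))) ∨ ¬r   [eliminate →]
⇔ ¬(¬s ∨ ¬r ∨ (t → p)) ∨ ¬r   [eliminate →]
⇔ ¬(¬s ∨ ¬r ∨ ¬t ∨ p) ∨ ¬r   [eliminate →]
⇔ (¬¬s ∧ ¬¬r ∧ ¬¬t ∧ ¬p) ∨ ¬r   [De Morgan]
⇔ (s ∧ ¬¬r ∧ ¬¬t ∧ ¬p) ∨ ¬r   [double negation]
⇔ (s ∧ r ∧ ¬¬t ∧ ¬p) ∨ ¬r   [double negation]
⇔ (s ∧ r ∧ t ∧ ¬p) ∨ ¬r   [double negation]
⇔ (s ∨ ¬r) ∧ (r ∨ ¬r) ∧ (t ∨ ¬r) ∧ (¬p ∨ ¬r)   [distribute ∨ over ∧]
⇔ (s ∨ ¬r) ∧ (t ∨ ¬r) ∧ (¬p ∨ ¬r)   [simplify]

(s ∨ ¬r) ∧ (t ∨ ¬r) ∧ (¬p ∨ ¬r)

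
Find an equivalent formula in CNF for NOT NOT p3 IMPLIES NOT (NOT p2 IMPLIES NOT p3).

NOT p3 OR NOT p2

NOT NOT p3 IMPLIES NOT (NOT p2 IMPLIES NOT p3)
⇔ NOT NOT NOT p3 OR NOT (NOT p2 IMPLIES NOT p3)
⇔ NOT NOT NOT p3 OR NOT (NOT NOT p2 OR NOT p3)
⇔ NOT p3 OR NOT (NOT NOT p2 OR NOT p3)
⇔ NOT p3 OR (NOT NOT NOT p2 AND NOT NOT p3)
⇔ NOT p3 OR (NOT p2 AND NOT NOT p3)
⇔ NOT p3 OR (NOT p2 AND p3)
⇔ (NOT p3 OR NOT p2) AND (NOT p3 OR p3)
⇔ NOT p3 OR NOT p2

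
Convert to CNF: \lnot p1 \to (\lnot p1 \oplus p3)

\lnot p1 \to (\lnot p1 \oplus p3)
= \lnot \lnot p1 \lor (\lnot p1 \oplus p3)   [eliminate \to]
= \lnot \lnot p1 \lor ((\lnot p1 \lor p3) \land \lnot (\lnot p1 \land p3))   [expand \oplus]
= p1 \lor ((\lnot p1 \lor p3) \land \lnot (\lnot p1 \land p3))   [double negation]
= p1 \lor ((\lnot p1 \lor p3) \land (\lnot \lnot p1 \lor \lnot p3))   [De Morgan]
= p1 \lor ((\lnot p1 \lor p3) \land (p1 \lor \lnot p3))   [double negation]
= (p1 \lor \lnot p1 \lor p3) \land (p1 \lor p1 \lor \lnot p3)   [distribute \lor over \land]
= p1 \lor \lnot p3   [simplify]

p1 \lor \lnot p3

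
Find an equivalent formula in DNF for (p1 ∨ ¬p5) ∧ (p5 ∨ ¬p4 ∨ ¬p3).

(p1 ∨ ¬p5) ∧ (p5 ∨ ¬p4 ∨ ¬p3)
⇔ (p1 ∧ p5) ∨ (p1 ∧ ¬p4) ∨ (p1 ∧ ¬p3) ∨ (¬p5 ∧ p5) ∨ (¬p5 ∧ ¬p4) ∨ (¬p5 ∧ ¬p3)   [distribute ∧ over ∨]
⇔ (p1 ∧ p5) ∨ (p1 ∧ ¬p4) ∨ (p1 ∧ ¬p3) ∨ (¬p5 ∧ ¬p4) ∨ (¬p5 ∧ ¬p3)   [simplify]

(p1 ∧ p5) ∨ (p1 ∧ ¬p4) ∨ (p1 ∧ ¬p3) ∨ (¬p5 ∧ ¬p4) ∨ (¬p5 ∧ ¬p3)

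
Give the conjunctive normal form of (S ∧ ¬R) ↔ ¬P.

(¬S ∨ R ∨ ¬P) ∧ (P ∨ S) ∧ (P ∨ ¬R)

(S ∧ ¬R) ↔ ¬P
= ((S ∧ ¬R) → ¬P) ∧ (¬P → (S ∧ ¬R))   — eliminate ↔
= (¬(S ∧ ¬R) ∨ ¬P) ∧ (¬P → (S ∧ ¬R))   — eliminate →
= (¬(S ∧ ¬R) ∨ ¬P) ∧ (¬¬P ∨ (S ∧ ¬R))   — eliminate →
= (¬S ∨ ¬¬R ∨ ¬P) ∧ (¬¬P ∨ (S ∧ ¬R))   — De Morgan
= (¬S ∨ R ∨ ¬P) ∧ (¬¬P ∨ (S ∧ ¬R))   — double negation
= (¬S ∨ R ∨ ¬P) ∧ (P ∨ (S ∧ ¬R))   — double negation
= (¬S ∨ R ∨ ¬P) ∧ (P ∨ S) ∧ (P ∨ ¬R)   — distribute ∨ over ∧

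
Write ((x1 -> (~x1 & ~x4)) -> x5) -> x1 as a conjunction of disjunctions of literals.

~x5 | x1

((x1 -> (~x1 & ~x4)) -> x5) -> x1
≡ ~((x1 -> (~x1 & ~x4)) -> x5) | x1   [eliminate ->]
≡ ~(~(x1 -> (~x1 & ~x4)) | x5) | x1   [eliminate ->]
≡ ~(~(~x1 | (~x1 & ~x4)) | x5) | x1   [eliminate ->]
≡ (~~(~x1 | (~x1 & ~x4)) & ~x5) | x1   [De Morgan]
≡ ((~x1 | (~x1 & ~x4)) & ~x5) | x1   [double negation]
≡ (~x1 | ~x1 | x1) & (~x1 | ~x4 | x1) & (~x5 | x1)   [distribute | over &]
≡ ~x5 | x1   [simplify]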